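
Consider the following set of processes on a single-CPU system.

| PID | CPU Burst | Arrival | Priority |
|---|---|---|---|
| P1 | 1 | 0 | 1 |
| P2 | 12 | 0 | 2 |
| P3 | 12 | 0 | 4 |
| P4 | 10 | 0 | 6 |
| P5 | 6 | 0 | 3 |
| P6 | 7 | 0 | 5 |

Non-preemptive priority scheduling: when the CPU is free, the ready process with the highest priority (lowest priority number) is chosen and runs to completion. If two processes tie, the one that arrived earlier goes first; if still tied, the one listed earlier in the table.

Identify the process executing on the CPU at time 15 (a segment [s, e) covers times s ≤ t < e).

Gantt: | P1 0-1 | P2 1-13 | P5 13-19 | P3 19-31 | P6 31-38 | P4 38-48 |
Completion: P1=1  P2=13  P3=31  P4=48  P5=19  P6=38
Turnaround (C−A): P1=1  P2=13  P3=31  P4=48  P5=19  P6=38

P5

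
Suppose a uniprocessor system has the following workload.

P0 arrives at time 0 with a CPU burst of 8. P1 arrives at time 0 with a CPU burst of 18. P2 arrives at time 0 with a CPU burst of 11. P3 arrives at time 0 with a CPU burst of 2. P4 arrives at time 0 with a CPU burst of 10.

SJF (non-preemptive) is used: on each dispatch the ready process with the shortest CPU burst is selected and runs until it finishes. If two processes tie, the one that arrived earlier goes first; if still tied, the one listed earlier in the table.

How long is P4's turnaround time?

20

Gantt: | P3 0-2 | P0 2-10 | P4 10-20 | P2 20-31 | P1 31-49 |
Completion: P0=10  P1=49  P2=31  P3=2  P4=20
Turnaround(P4) = completion − arrival = 20 − 0 = 20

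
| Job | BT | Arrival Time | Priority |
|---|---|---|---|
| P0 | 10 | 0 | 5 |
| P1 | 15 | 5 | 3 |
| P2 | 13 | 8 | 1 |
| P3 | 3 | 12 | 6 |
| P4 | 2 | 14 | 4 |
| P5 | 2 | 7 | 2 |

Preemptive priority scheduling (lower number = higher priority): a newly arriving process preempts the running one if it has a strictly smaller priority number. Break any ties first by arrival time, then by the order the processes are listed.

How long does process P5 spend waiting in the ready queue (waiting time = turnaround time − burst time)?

13

Timeline: | P0 0-5 | P1 5-7 | P5 7-8 | P2 8-21 | P5 21-22 | P1 22-35 | P4 35-37 | P0 37-42 | P3 42-45 |
Completion: P0=42  P1=35  P2=21  P3=45  P4=37  P5=22
Waiting(P5) = turnaround − burst = 15 − 2 = 13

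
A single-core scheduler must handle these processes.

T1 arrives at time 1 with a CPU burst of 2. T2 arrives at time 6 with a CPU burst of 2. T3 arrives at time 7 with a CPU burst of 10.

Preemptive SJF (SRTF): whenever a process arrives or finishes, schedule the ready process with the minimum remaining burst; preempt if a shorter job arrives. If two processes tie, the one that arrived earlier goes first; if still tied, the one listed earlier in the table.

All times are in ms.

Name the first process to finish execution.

Schedule: | idle 0-1 | T1 1-3 | idle 3-6 | T2 6-8 | T3 8-18 |
Completion: T1=3  T2=8  T3=18
Finish order: T1 → T2 → T3

T1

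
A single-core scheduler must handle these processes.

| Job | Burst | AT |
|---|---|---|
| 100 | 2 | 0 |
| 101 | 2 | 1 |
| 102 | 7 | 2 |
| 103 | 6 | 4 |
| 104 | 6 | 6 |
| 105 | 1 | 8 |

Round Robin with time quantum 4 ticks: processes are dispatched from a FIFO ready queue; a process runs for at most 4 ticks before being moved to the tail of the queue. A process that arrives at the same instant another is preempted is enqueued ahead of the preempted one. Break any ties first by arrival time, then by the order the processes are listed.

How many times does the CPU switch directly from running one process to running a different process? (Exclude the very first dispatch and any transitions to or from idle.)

8

Timeline: | 100 0-2 | 101 2-4 | 102 4-8 | 103 8-12 | 104 12-16 | 105 16-17 | 102 17-20 | 103 20-22 | 104 22-24 |
Completion: 100=2  101=4  102=20  103=22  104=24  105=17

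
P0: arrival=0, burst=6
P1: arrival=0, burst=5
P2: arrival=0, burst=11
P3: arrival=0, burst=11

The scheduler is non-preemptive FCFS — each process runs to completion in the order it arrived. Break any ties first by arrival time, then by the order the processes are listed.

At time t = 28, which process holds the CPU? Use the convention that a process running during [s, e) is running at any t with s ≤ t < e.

P3

Gantt: | P0 0-6 | P1 6-11 | P2 11-22 | P3 22-33 |
Completion: P0=6  P1=11  P2=22  P3=33
Turnaround (C−A): P0=6  P1=11  P2=22  P3=33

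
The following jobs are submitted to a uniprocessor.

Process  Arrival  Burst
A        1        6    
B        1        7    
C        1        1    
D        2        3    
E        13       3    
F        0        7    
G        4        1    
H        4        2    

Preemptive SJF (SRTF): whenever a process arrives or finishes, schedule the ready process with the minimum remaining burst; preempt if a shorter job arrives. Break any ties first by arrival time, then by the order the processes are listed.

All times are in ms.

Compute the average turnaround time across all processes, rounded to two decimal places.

Schedule: | F 0-1 | C 1-2 | D 2-5 | G 5-6 | H 6-8 | F 8-14 | E 14-17 | A 17-23 | B 23-30 |
Completion: A=23  B=30  C=2  D=5  E=17  F=14  G=6  H=8
Turnaround (C−A): A=22  B=29  C=1  D=3  E=4  F=14  G=2  H=4
Turnaround times: A=22, B=29, C=1, D=3, E=4, F=14, G=2, H=4
Average turnaround = (22+29+1+3+4+14+2+4) / 8 = 79/8 = 9.88

9.88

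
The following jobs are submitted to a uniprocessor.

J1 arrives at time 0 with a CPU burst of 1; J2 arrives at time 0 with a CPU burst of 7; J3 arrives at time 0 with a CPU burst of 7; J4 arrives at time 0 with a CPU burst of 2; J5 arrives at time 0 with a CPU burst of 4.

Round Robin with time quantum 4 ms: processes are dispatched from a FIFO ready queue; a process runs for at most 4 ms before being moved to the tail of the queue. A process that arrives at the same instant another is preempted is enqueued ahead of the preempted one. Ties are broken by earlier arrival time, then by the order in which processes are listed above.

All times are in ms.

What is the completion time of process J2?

18

Timeline: | J1 0-1 | J2 1-5 | J3 5-9 | J4 9-11 | J5 11-15 | J2 15-18 | J3 18-21 |
Completion: J1=1  J2=18  J3=21  J4=11  J5=15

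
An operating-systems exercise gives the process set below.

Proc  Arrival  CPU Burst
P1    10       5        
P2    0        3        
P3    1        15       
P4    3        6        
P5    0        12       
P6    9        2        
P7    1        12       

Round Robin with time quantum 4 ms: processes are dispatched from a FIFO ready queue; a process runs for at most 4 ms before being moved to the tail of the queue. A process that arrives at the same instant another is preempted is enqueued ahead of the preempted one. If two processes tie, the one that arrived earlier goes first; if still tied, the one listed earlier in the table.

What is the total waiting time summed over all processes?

Timeline: | P2 0-3 | P5 3-7 | P3 7-11 | P7 11-15 | P4 15-19 | P5 19-23 | P6 23-25 | P1 25-29 | P3 29-33 | P7 33-37 | P4 37-39 | P5 39-43 | P1 43-44 | P3 44-48 | P7 48-52 | P3 52-55 |
Completion: P1=44  P2=3  P3=55  P4=39  P5=43  P6=25  P7=52
Waiting = turnaround − burst: P1=29, P2=0, P3=39, P4=30, P5=31, P6=14, P7=39
Total waiting = 29 + 0 + 39 + 30 + 31 + 14 + 39 = 182

182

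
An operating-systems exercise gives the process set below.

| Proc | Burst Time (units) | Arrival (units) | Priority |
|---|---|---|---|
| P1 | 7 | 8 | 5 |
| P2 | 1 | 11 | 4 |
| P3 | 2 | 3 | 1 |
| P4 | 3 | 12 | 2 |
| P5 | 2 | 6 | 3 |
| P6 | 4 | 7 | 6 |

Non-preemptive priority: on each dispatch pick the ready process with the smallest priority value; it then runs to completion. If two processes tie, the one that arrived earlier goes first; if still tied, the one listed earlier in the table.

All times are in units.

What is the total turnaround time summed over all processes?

41

Gantt: | idle 0-3 | P3 3-5 | idle 5-6 | P5 6-8 | P1 8-15 | P4 15-18 | P2 18-19 | P6 19-23 |
Completion: P1=15  P2=19  P3=5  P4=18  P5=8  P6=23
Turnaround (C−A): P1=7  P2=8  P3=2  P4=6  P5=2  P6=16
Turnaround = completion − arrival: P1=7, P2=8, P3=2, P4=6, P5=2, P6=16
Total turnaround = 7 + 8 + 2 + 6 + 2 + 16 = 41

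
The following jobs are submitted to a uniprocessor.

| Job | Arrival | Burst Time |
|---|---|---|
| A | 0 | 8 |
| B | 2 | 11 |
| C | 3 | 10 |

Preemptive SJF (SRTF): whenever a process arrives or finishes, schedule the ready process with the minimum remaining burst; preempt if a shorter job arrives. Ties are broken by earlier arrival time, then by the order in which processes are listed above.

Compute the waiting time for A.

Schedule: | A 0-8 | C 8-18 | B 18-29 |
Completion: A=8  B=29  C=18
Waiting(A) = turnaround − burst = 8 − 8 = 0

0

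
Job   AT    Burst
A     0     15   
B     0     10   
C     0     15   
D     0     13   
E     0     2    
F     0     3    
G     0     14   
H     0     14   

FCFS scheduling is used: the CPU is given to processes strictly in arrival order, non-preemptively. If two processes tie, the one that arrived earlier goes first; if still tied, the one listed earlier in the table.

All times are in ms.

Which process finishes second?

B

Schedule: | A 0-15 | B 15-25 | C 25-40 | D 40-53 | E 53-55 | F 55-58 | G 58-72 | H 72-86 |
Completion: A=15  B=25  C=40  D=53  E=55  F=58  G=72  H=86
Turnaround (C−A): A=15  B=25  C=40  D=53  E=55  F=58  G=72  H=86
Finish order: A → B → C → D → E → F → G → H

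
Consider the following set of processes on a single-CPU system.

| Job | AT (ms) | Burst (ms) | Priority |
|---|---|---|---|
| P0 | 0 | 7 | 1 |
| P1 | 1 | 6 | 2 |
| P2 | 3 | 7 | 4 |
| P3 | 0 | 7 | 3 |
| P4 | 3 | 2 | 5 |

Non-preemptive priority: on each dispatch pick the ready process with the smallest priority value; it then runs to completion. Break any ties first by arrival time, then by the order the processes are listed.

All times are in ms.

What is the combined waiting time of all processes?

60

Timeline: | P0 0-7 | P1 7-13 | P3 13-20 | P2 20-27 | P4 27-29 |
Completion: P0=7  P1=13  P2=27  P3=20  P4=29
Turnaround (C−A): P0=7  P1=12  P2=24  P3=20  P4=26
Waiting = turnaround − burst: P0=0, P1=6, P2=17, P3=13, P4=24
Total waiting = 0 + 6 + 17 + 13 + 24 = 60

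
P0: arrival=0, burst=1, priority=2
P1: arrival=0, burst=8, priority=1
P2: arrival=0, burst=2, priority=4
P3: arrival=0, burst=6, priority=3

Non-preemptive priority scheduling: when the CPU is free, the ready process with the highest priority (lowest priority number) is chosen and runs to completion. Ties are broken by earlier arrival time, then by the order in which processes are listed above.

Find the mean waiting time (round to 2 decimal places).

Schedule: | P1 0-8 | P0 8-9 | P3 9-15 | P2 15-17 |
Completion: P0=9  P1=8  P2=17  P3=15
Waiting times: P0=8, P1=0, P2=15, P3=9
Average waiting = (8+0+15+9) / 4 = 32/4 = 8.00

8.00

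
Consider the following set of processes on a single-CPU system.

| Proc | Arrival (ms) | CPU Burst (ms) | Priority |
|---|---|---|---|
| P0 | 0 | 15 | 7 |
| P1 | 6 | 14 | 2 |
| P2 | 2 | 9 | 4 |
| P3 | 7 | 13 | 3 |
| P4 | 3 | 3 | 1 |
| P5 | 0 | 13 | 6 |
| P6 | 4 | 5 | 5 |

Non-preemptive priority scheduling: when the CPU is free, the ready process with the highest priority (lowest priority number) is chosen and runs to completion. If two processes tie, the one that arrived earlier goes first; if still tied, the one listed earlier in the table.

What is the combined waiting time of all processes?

189

Schedule: | P5 0-13 | P4 13-16 | P1 16-30 | P3 30-43 | P2 43-52 | P6 52-57 | P0 57-72 |
Completion: P0=72  P1=30  P2=52  P3=43  P4=16  P5=13  P6=57
Turnaround (C−A): P0=72  P1=24  P2=50  P3=36  P4=13  P5=13  P6=53
Waiting = turnaround − burst: P0=57, P1=10, P2=41, P3=23, P4=10, P5=0, P6=48
Total waiting = 57 + 10 + 41 + 23 + 10 + 0 + 48 = 189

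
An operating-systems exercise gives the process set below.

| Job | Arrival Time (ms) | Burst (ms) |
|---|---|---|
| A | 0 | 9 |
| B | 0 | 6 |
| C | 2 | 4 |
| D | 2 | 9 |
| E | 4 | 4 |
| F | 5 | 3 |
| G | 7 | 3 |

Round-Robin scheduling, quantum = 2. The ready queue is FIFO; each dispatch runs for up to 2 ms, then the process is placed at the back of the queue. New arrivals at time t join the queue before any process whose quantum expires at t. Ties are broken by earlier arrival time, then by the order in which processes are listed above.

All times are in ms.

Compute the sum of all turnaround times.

186

Gantt: | A 0-2 | B 2-4 | C 4-6 | D 6-8 | A 8-10 | E 10-12 | B 12-14 | F 14-16 | C 16-18 | G 18-20 | D 20-22 | A 22-24 | E 24-26 | B 26-28 | F 28-29 | G 29-30 | D 30-32 | A 32-34 | D 34-36 | A 36-37 | D 37-38 |
Completion: A=37  B=28  C=18  D=38  E=26  F=29  G=30
Turnaround (C−A): A=37  B=28  C=16  D=36  E=22  F=24  G=23
Turnaround = completion − arrival: A=37, B=28, C=16, D=36, E=22, F=24, G=23
Total turnaround = 37 + 28 + 16 + 36 + 22 + 24 + 23 = 186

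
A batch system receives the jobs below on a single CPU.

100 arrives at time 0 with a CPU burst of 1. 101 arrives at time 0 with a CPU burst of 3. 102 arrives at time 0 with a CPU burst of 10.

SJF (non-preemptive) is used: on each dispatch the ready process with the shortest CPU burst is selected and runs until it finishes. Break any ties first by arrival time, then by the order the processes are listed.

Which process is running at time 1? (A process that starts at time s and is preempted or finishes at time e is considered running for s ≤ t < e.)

Schedule: | 100 0-1 | 101 1-4 | 102 4-14 |
Completion: 100=1  101=4  102=14
Turnaround (C−A): 100=1  101=4  102=14

101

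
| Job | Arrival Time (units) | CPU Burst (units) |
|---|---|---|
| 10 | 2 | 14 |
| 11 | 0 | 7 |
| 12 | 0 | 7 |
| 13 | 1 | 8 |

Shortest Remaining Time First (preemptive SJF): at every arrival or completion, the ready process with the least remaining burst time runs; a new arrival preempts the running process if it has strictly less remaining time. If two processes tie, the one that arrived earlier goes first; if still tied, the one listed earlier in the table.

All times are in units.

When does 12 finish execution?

14

Schedule: | 11 0-7 | 12 7-14 | 13 14-22 | 10 22-36 |
Completion: 10=36  11=7  12=14  13=22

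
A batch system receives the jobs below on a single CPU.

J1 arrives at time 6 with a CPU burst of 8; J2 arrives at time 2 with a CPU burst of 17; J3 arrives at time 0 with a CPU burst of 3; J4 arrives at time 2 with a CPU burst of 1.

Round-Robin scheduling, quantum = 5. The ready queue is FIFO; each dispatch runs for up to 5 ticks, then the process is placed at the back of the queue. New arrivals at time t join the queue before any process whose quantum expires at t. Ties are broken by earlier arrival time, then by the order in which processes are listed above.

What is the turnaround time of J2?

27

Gantt: | J3 0-3 | J2 3-8 | J4 8-9 | J1 9-14 | J2 14-19 | J1 19-22 | J2 22-29 |
Completion: J1=22  J2=29  J3=3  J4=9
Turnaround (C−A): J1=16  J2=27  J3=3  J4=7
Turnaround(J2) = completion − arrival = 29 − 2 = 27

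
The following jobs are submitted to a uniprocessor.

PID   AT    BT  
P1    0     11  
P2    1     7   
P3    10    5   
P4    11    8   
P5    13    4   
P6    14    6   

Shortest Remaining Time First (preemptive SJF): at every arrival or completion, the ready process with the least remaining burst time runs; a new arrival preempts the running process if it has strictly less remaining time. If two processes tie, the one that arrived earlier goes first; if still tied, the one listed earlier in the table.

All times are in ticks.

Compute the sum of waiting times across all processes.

51

Gantt: | P1 0-1 | P2 1-8 | P1 8-10 | P3 10-15 | P5 15-19 | P6 19-25 | P1 25-33 | P4 33-41 |
Completion: P1=33  P2=8  P3=15  P4=41  P5=19  P6=25
Waiting = turnaround − burst: P1=22, P2=0, P3=0, P4=22, P5=2, P6=5
Total waiting = 22 + 0 + 0 + 22 + 2 + 5 = 51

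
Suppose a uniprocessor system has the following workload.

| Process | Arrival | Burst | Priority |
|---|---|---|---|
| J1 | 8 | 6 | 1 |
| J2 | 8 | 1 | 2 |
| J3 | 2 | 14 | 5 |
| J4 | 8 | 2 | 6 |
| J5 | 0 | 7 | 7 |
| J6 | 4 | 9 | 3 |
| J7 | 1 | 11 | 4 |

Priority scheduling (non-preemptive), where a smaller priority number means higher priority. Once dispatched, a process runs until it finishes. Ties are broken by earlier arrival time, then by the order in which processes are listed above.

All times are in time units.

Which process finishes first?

J5

Gantt: | J5 0-7 | J6 7-16 | J1 16-22 | J2 22-23 | J7 23-34 | J3 34-48 | J4 48-50 |
Completion: J1=22  J2=23  J3=48  J4=50  J5=7  J6=16  J7=34
Turnaround (C−A): J1=14  J2=15  J3=46  J4=42  J5=7  J6=12  J7=33
Finish order: J5 → J6 → J1 → J2 → J7 → J3 → J4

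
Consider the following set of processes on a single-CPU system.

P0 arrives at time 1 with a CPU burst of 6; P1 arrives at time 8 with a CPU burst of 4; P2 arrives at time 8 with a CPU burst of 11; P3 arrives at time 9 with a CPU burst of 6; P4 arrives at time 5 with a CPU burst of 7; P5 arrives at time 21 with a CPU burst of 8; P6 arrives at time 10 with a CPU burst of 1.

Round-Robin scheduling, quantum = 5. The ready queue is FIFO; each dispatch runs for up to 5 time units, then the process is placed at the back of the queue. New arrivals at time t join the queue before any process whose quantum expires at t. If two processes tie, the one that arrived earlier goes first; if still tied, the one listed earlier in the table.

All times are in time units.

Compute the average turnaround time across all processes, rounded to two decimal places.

21.29

Gantt: | idle 0-1 | P0 1-6 | P4 6-11 | P0 11-12 | P1 12-16 | P2 16-21 | P3 21-26 | P6 26-27 | P4 27-29 | P5 29-34 | P2 34-39 | P3 39-40 | P5 40-43 | P2 43-44 |
Completion: P0=12  P1=16  P2=44  P3=40  P4=29  P5=43  P6=27
Turnaround times: P0=11, P1=8, P2=36, P3=31, P4=24, P5=22, P6=17
Average turnaround = (11+8+36+31+24+22+17) / 7 = 149/7 = 21.29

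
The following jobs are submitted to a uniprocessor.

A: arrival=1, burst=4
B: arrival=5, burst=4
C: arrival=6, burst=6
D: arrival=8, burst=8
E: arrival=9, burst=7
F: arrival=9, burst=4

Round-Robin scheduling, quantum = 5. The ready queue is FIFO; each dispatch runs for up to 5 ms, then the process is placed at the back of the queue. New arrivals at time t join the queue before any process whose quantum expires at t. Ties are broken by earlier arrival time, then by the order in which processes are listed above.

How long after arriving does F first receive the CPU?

15

Schedule: | idle 0-1 | A 1-5 | B 5-9 | C 9-14 | D 14-19 | E 19-24 | F 24-28 | C 28-29 | D 29-32 | E 32-34 |
Completion: A=5  B=9  C=29  D=32  E=34  F=28
Turnaround (C−A): A=4  B=4  C=23  D=24  E=25  F=19
Response(F) = first start − arrival = 24 − 9 = 15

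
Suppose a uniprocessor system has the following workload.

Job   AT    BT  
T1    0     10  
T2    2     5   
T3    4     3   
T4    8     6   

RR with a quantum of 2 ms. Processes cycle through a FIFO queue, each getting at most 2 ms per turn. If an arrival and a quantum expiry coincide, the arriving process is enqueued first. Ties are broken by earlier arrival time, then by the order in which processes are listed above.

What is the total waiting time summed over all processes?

Schedule: | T1 0-2 | T2 2-4 | T1 4-6 | T3 6-8 | T2 8-10 | T1 10-12 | T4 12-14 | T3 14-15 | T2 15-16 | T1 16-18 | T4 18-20 | T1 20-22 | T4 22-24 |
Completion: T1=22  T2=16  T3=15  T4=24
Waiting = turnaround − burst: T1=12, T2=9, T3=8, T4=10
Total waiting = 12 + 9 + 8 + 10 = 39

39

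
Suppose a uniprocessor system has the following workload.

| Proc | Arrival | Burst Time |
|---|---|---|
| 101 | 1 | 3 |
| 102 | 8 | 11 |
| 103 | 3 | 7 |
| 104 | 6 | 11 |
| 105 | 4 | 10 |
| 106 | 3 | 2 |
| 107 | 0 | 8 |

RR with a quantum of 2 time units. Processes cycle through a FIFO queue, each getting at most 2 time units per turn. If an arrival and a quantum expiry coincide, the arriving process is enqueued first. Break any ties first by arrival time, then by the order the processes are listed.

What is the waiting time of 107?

19

Timeline: | 107 0-2 | 101 2-4 | 107 4-6 | 103 6-8 | 106 8-10 | 105 10-12 | 101 12-13 | 104 13-15 | 107 15-17 | 102 17-19 | 103 19-21 | 105 21-23 | 104 23-25 | 107 25-27 | 102 27-29 | 103 29-31 | 105 31-33 | 104 33-35 | 102 35-37 | 103 37-38 | 105 38-40 | 104 40-42 | 102 42-44 | 105 44-46 | 104 46-48 | 102 48-50 | 104 50-51 | 102 51-52 |
Completion: 101=13  102=52  103=38  104=51  105=46  106=10  107=27
Turnaround (C−A): 101=12  102=44  103=35  104=45  105=42  106=7  107=27
Waiting(107) = turnaround − burst = 27 − 8 = 19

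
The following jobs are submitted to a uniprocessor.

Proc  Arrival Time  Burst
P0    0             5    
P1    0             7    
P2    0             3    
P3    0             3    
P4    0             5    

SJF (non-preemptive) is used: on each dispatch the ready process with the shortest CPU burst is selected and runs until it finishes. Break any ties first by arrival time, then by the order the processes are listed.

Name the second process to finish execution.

Gantt: | P2 0-3 | P3 3-6 | P0 6-11 | P4 11-16 | P1 16-23 |
Completion: P0=11  P1=23  P2=3  P3=6  P4=16
Turnaround (C−A): P0=11  P1=23  P2=3  P3=6  P4=16
Finish order: P2 → P3 → P0 → P4 → P1

P3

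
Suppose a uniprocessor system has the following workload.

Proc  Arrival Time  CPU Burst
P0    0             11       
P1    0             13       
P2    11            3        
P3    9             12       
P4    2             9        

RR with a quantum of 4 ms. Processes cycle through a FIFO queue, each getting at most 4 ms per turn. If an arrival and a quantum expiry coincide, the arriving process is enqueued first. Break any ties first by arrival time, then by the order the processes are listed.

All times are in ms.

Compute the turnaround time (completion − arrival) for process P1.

44

Schedule: | P0 0-4 | P1 4-8 | P4 8-12 | P0 12-16 | P1 16-20 | P3 20-24 | P2 24-27 | P4 27-31 | P0 31-34 | P1 34-38 | P3 38-42 | P4 42-43 | P1 43-44 | P3 44-48 |
Completion: P0=34  P1=44  P2=27  P3=48  P4=43
Turnaround (C−A): P0=34  P1=44  P2=16  P3=39  P4=41
Turnaround(P1) = completion − arrival = 44 − 0 = 44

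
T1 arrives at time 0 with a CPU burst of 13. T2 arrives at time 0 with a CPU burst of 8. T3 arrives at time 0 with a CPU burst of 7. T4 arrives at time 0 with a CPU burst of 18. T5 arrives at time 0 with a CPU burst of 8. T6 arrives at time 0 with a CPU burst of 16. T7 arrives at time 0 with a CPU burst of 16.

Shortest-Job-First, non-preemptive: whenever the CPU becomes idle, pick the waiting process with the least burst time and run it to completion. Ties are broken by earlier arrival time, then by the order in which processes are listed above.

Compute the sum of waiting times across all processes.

201

Schedule: | T3 0-7 | T2 7-15 | T5 15-23 | T1 23-36 | T6 36-52 | T7 52-68 | T4 68-86 |
Completion: T1=36  T2=15  T3=7  T4=86  T5=23  T6=52  T7=68
Turnaround (C−A): T1=36  T2=15  T3=7  T4=86  T5=23  T6=52  T7=68
Waiting = turnaround − burst: T1=23, T2=7, T3=0, T4=68, T5=15, T6=36, T7=52
Total waiting = 23 + 7 + 0 + 68 + 15 + 36 + 52 = 201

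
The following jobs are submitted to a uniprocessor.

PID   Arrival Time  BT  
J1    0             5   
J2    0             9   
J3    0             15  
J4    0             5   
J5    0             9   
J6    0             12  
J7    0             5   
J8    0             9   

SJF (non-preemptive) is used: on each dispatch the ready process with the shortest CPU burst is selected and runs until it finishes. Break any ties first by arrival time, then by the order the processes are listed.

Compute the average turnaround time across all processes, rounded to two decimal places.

31.50

Schedule: | J1 0-5 | J4 5-10 | J7 10-15 | J2 15-24 | J5 24-33 | J8 33-42 | J6 42-54 | J3 54-69 |
Completion: J1=5  J2=24  J3=69  J4=10  J5=33  J6=54  J7=15  J8=42
Turnaround (C−A): J1=5  J2=24  J3=69  J4=10  J5=33  J6=54  J7=15  J8=42
Turnaround times: J1=5, J2=24, J3=69, J4=10, J5=33, J6=54, J7=15, J8=42
Average turnaround = (5+24+69+10+33+54+15+42) / 8 = 252/8 = 31.50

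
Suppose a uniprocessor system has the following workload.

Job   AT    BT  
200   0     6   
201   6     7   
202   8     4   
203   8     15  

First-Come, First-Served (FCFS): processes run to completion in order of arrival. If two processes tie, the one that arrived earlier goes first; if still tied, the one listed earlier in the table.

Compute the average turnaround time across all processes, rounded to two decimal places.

Schedule: | 200 0-6 | 201 6-13 | 202 13-17 | 203 17-32 |
Completion: 200=6  201=13  202=17  203=32
Turnaround (C−A): 200=6  201=7  202=9  203=24
Turnaround times: 200=6, 201=7, 202=9, 203=24
Average turnaround = (6+7+9+24) / 4 = 46/4 = 11.50

11.50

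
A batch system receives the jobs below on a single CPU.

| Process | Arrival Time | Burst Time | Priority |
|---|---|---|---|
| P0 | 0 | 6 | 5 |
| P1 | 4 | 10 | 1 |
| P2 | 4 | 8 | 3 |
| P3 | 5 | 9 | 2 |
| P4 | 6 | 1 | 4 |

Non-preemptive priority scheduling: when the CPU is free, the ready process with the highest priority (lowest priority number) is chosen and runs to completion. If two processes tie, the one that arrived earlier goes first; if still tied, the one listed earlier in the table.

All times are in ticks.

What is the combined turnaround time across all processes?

Gantt: | P0 0-6 | P1 6-16 | P3 16-25 | P2 25-33 | P4 33-34 |
Completion: P0=6  P1=16  P2=33  P3=25  P4=34
Turnaround = completion − arrival: P0=6, P1=12, P2=29, P3=20, P4=28
Total turnaround = 6 + 12 + 29 + 20 + 28 = 95

95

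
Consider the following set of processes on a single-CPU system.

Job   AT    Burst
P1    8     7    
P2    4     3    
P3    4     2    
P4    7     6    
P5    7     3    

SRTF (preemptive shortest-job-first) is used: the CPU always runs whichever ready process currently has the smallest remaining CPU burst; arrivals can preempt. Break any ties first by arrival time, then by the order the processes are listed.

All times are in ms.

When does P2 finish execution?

9

Gantt: | idle 0-4 | P3 4-6 | P2 6-9 | P5 9-12 | P4 12-18 | P1 18-25 |
Completion: P1=25  P2=9  P3=6  P4=18  P5=12
Turnaround (C−A): P1=17  P2=5  P3=2  P4=11  P5=5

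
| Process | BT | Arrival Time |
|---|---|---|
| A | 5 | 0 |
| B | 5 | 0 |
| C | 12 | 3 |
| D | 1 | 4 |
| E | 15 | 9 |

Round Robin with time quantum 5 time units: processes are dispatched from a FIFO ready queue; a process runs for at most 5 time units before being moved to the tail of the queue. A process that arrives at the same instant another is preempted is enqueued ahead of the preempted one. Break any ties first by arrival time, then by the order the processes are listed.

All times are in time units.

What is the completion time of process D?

16

Timeline: | A 0-5 | B 5-10 | C 10-15 | D 15-16 | E 16-21 | C 21-26 | E 26-31 | C 31-33 | E 33-38 |
Completion: A=5  B=10  C=33  D=16  E=38
Turnaround (C−A): A=5  B=10  C=30  D=12  E=29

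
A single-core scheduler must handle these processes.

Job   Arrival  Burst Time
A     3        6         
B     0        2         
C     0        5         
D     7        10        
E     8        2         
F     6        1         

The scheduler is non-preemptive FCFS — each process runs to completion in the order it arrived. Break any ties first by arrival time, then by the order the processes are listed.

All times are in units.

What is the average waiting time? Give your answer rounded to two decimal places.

Gantt: | B 0-2 | C 2-7 | A 7-13 | F 13-14 | D 14-24 | E 24-26 |
Completion: A=13  B=2  C=7  D=24  E=26  F=14
Waiting times: A=4, B=0, C=2, D=7, E=16, F=7
Average waiting = (4+0+2+7+16+7) / 6 = 36/6 = 6.00

6.00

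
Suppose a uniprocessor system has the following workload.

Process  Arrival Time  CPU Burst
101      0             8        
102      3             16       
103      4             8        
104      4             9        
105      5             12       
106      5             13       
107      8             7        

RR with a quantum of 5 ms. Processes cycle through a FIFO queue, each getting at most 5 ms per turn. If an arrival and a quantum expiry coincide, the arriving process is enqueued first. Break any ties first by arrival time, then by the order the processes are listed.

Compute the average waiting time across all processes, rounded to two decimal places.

43.29

Timeline: | 101 0-5 | 102 5-10 | 103 10-15 | 104 15-20 | 105 20-25 | 106 25-30 | 101 30-33 | 107 33-38 | 102 38-43 | 103 43-46 | 104 46-50 | 105 50-55 | 106 55-60 | 107 60-62 | 102 62-67 | 105 67-69 | 106 69-72 | 102 72-73 |
Completion: 101=33  102=73  103=46  104=50  105=69  106=72  107=62
Turnaround (C−A): 101=33  102=70  103=42  104=46  105=64  106=67  107=54
Waiting times: 101=25, 102=54, 103=34, 104=37, 105=52, 106=54, 107=47
Average waiting = (25+54+34+37+52+54+47) / 7 = 303/7 = 43.29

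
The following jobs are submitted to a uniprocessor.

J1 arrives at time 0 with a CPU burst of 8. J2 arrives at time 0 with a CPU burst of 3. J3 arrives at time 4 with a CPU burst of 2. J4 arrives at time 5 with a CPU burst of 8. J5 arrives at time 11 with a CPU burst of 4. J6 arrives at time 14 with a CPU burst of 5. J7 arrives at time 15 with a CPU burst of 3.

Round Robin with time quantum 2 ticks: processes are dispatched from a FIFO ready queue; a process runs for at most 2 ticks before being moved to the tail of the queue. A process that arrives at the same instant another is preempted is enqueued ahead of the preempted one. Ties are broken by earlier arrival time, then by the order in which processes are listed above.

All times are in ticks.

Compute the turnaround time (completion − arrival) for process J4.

Gantt: | J1 0-2 | J2 2-4 | J1 4-6 | J3 6-8 | J2 8-9 | J4 9-11 | J1 11-13 | J5 13-15 | J4 15-17 | J1 17-19 | J6 19-21 | J7 21-23 | J5 23-25 | J4 25-27 | J6 27-29 | J7 29-30 | J4 30-32 | J6 32-33 |
Completion: J1=19  J2=9  J3=8  J4=32  J5=25  J6=33  J7=30
Turnaround (C−A): J1=19  J2=9  J3=4  J4=27  J5=14  J6=19  J7=15
Turnaround(J4) = completion − arrival = 32 − 5 = 27

27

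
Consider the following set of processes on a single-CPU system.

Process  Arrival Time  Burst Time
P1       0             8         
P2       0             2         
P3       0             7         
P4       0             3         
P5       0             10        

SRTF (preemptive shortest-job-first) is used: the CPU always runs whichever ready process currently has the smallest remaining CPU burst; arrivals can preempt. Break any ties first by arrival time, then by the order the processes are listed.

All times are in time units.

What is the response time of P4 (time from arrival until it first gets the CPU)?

Schedule: | P2 0-2 | P4 2-5 | P3 5-12 | P1 12-20 | P5 20-30 |
Completion: P1=20  P2=2  P3=12  P4=5  P5=30
Turnaround (C−A): P1=20  P2=2  P3=12  P4=5  P5=30
Response(P4) = first start − arrival = 2 − 0 = 2

2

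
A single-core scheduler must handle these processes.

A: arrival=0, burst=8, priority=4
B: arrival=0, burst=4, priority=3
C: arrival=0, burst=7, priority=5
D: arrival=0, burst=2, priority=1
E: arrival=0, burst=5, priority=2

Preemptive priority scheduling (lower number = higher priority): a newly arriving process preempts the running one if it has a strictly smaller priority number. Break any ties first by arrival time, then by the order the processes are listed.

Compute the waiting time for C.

19

Gantt: | D 0-2 | E 2-7 | B 7-11 | A 11-19 | C 19-26 |
Completion: A=19  B=11  C=26  D=2  E=7
Turnaround (C−A): A=19  B=11  C=26  D=2  E=7
Waiting(C) = turnaround − burst = 26 − 7 = 19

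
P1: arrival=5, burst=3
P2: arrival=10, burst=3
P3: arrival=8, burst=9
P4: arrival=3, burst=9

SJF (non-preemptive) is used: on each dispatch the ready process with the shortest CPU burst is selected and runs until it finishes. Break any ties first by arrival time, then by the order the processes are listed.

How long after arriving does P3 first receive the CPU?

10

Schedule: | idle 0-3 | P4 3-12 | P1 12-15 | P2 15-18 | P3 18-27 |
Completion: P1=15  P2=18  P3=27  P4=12
Response(P3) = first start − arrival = 18 − 8 = 10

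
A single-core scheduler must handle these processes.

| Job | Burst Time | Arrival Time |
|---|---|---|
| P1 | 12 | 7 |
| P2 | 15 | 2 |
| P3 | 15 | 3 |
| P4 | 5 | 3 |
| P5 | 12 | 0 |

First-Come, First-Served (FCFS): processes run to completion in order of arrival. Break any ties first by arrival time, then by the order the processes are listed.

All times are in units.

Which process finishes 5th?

P1

Timeline: | P5 0-12 | P2 12-27 | P3 27-42 | P4 42-47 | P1 47-59 |
Completion: P1=59  P2=27  P3=42  P4=47  P5=12
Turnaround (C−A): P1=52  P2=25  P3=39  P4=44  P5=12
Finish order: P5 → P2 → P3 → P4 → P1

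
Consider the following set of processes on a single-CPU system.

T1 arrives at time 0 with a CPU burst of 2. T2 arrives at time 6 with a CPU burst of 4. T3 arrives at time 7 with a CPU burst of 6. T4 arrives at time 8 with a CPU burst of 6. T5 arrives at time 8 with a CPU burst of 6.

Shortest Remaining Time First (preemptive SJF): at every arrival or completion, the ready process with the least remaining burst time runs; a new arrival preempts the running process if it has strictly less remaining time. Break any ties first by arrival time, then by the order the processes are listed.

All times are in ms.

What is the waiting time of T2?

Timeline: | T1 0-2 | idle 2-6 | T2 6-10 | T3 10-16 | T4 16-22 | T5 22-28 |
Completion: T1=2  T2=10  T3=16  T4=22  T5=28
Turnaround (C−A): T1=2  T2=4  T3=9  T4=14  T5=20
Waiting(T2) = turnaround − burst = 4 − 4 = 0

0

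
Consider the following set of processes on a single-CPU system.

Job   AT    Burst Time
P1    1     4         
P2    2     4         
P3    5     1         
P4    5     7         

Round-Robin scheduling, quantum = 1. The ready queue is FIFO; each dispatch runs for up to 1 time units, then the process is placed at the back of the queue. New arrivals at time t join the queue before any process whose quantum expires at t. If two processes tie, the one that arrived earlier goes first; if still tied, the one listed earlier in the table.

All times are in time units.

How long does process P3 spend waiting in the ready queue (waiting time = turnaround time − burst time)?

1

Schedule: | idle 0-1 | P1 1-2 | P2 2-3 | P1 3-4 | P2 4-5 | P1 5-6 | P3 6-7 | P4 7-8 | P2 8-9 | P1 9-10 | P4 10-11 | P2 11-12 | P4 12-17 |
Completion: P1=10  P2=12  P3=7  P4=17
Waiting(P3) = turnaround − burst = 2 − 1 = 1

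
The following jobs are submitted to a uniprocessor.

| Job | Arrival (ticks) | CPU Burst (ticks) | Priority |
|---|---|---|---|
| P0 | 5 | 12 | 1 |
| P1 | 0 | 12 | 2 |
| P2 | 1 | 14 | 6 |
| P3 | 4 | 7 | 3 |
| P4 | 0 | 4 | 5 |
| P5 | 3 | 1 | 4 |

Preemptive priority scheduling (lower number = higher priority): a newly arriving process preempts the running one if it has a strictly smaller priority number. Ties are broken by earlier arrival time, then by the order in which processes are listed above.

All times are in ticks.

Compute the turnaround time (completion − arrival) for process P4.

Timeline: | P1 0-5 | P0 5-17 | P1 17-24 | P3 24-31 | P5 31-32 | P4 32-36 | P2 36-50 |
Completion: P0=17  P1=24  P2=50  P3=31  P4=36  P5=32
Turnaround (C−A): P0=12  P1=24  P2=49  P3=27  P4=36  P5=29
Turnaround(P4) = completion − arrival = 36 − 0 = 36

36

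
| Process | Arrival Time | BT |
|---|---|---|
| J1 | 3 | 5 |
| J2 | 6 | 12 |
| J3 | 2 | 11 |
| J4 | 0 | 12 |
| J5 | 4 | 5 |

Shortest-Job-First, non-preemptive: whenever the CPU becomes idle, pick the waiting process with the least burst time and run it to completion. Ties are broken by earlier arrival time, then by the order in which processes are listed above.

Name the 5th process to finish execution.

J2

Gantt: | J4 0-12 | J1 12-17 | J5 17-22 | J3 22-33 | J2 33-45 |
Completion: J1=17  J2=45  J3=33  J4=12  J5=22
Finish order: J4 → J1 → J5 → J3 → J2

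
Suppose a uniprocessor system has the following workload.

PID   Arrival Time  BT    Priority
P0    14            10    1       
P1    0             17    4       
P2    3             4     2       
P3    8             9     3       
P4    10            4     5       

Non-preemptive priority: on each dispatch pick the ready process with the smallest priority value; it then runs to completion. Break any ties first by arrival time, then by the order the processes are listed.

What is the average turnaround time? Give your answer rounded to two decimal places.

24.80

Schedule: | P1 0-17 | P0 17-27 | P2 27-31 | P3 31-40 | P4 40-44 |
Completion: P0=27  P1=17  P2=31  P3=40  P4=44
Turnaround (C−A): P0=13  P1=17  P2=28  P3=32  P4=34
Turnaround times: P0=13, P1=17, P2=28, P3=32, P4=34
Average turnaround = (13+17+28+32+34) / 5 = 124/5 = 24.80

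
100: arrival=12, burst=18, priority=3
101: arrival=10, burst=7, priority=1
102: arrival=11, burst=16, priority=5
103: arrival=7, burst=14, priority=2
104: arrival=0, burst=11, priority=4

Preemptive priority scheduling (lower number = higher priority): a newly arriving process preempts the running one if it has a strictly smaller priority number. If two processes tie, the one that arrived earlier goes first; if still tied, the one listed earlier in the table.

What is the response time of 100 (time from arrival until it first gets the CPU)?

16

Timeline: | 104 0-7 | 103 7-10 | 101 10-17 | 103 17-28 | 100 28-46 | 104 46-50 | 102 50-66 |
Completion: 100=46  101=17  102=66  103=28  104=50
Response(100) = first start − arrival = 28 − 12 = 16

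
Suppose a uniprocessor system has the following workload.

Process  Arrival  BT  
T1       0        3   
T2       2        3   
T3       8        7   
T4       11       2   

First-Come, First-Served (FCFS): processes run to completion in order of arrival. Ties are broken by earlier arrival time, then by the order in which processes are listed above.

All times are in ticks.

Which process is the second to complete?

T2

Schedule: | T1 0-3 | T2 3-6 | idle 6-8 | T3 8-15 | T4 15-17 |
Completion: T1=3  T2=6  T3=15  T4=17
Turnaround (C−A): T1=3  T2=4  T3=7  T4=6
Finish order: T1 → T2 → T3 → T4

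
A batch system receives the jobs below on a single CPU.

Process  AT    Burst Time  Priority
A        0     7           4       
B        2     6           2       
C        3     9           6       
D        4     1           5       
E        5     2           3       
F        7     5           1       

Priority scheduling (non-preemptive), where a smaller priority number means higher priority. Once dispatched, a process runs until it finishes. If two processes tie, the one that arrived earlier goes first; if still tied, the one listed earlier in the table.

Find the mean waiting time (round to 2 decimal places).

Timeline: | A 0-7 | F 7-12 | B 12-18 | E 18-20 | D 20-21 | C 21-30 |
Completion: A=7  B=18  C=30  D=21  E=20  F=12
Waiting times: A=0, B=10, C=18, D=16, E=13, F=0
Average waiting = (0+10+18+16+13+0) / 6 = 57/6 = 9.50

9.50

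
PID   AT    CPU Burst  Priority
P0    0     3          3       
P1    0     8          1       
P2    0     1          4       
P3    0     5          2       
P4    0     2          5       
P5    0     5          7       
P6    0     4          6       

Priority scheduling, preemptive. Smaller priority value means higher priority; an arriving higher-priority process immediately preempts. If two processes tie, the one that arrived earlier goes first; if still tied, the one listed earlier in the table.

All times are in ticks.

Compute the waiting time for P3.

8

Gantt: | P1 0-8 | P3 8-13 | P0 13-16 | P2 16-17 | P4 17-19 | P6 19-23 | P5 23-28 |
Completion: P0=16  P1=8  P2=17  P3=13  P4=19  P5=28  P6=23
Waiting(P3) = turnaround − burst = 13 − 5 = 8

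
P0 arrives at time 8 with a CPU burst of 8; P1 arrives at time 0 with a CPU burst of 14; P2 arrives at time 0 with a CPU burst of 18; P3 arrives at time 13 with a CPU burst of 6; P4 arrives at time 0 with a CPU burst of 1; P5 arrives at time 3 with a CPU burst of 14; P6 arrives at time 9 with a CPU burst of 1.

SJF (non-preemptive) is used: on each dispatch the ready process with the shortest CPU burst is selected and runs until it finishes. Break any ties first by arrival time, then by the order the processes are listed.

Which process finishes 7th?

Schedule: | P4 0-1 | P1 1-15 | P6 15-16 | P3 16-22 | P0 22-30 | P5 30-44 | P2 44-62 |
Completion: P0=30  P1=15  P2=62  P3=22  P4=1  P5=44  P6=16
Finish order: P4 → P1 → P6 → P3 → P0 → P5 → P2

P2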